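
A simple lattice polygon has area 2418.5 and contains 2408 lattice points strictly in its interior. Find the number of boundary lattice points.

23

Pick's theorem gives A = I + B/2 − 1, so B = 2(A − I + 1) = 2(2418.5 − 2408 + 1) = 23.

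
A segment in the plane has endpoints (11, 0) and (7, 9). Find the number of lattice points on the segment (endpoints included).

2

The number of lattice points on a segment between lattice points is gcd(|Δx|,|Δy|) + 1 = gcd(4,9) + 1 = 1 + 1 = 2.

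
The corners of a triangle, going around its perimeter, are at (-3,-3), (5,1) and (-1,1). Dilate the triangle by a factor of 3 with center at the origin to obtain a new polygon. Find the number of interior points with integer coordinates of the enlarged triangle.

91

By the shoelace formula, twice the signed area is |[(-3)·1 − 5·(-3)] + [5·1 − (-1)·1] + [(-1)·(-3) − (-3)·1]| = 24, so the area is 12.
The number of boundary lattice points is Σ gcd(|Δx|,|Δy|) = gcd(8,4) + gcd(6,0) + gcd(2,4) = 4+6+2 = 12.
Scaling by 3 multiplies the area by 3² = 9 (so the new area is 108) and multiplies the boundary lattice-point count by 3, giving 36.
By Pick's theorem, the interior count of the dilated polygon is 108 − 36/2 + 1 = 91.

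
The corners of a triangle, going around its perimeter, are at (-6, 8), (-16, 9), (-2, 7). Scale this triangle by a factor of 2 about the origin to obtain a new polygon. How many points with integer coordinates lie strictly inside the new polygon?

The shoelace formula gives twice the area as |((-6)·9 − (-16)·8) + ((-16)·7 − (-2)·9) + ((-2)·8 − (-6)·7)| = 6, so the area is 3.
Summing gcd(|Δx|,|Δy|) over the edges gives the boundary count: gcd(10,1) + gcd(14,2) + gcd(4,1) = 1+2+1 = 4.
Scaling by 2 multiplies the area by 2² = 4 (so the new area is 12) and multiplies the boundary lattice-point count by 2, giving 8.
By Pick's theorem, the interior count of the dilated polygon is 12 − 8/2 + 1 = 9.

9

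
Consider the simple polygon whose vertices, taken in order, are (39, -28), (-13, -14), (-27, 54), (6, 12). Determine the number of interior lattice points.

By the shoelace formula, twice the signed area is |(39·(-14) − (-13)·(-28)) + ((-13)·54 − (-27)·(-14)) + ((-27)·12 − 6·54) + (6·(-28) − 39·12)| = 3274, so the area is 1637.
Along each edge there are gcd(|Δx|,|Δy|)+1 lattice points, so counting each shared vertex once the boundary has gcd(52,14) + gcd(14,68) + gcd(33,42) + gcd(33,40) = 2+2+3+1 = 8.
By Pick's theorem A = I + B/2 − 1, so I = 1637 − 8/2 + 1 = 1634.

1634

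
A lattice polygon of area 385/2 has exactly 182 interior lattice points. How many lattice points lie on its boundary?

23

Pick's theorem gives A = I + B/2 − 1, so B = 2(A − I + 1) = 2(385/2 − 182 + 1) = 23.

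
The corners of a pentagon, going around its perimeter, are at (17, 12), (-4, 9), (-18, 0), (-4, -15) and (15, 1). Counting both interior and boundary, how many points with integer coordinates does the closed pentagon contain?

By the shoelace formula, twice the signed area is |(17·9 − (-4)·12) + ((-4)·0 − (-18)·9) + ((-18)·(-15) − (-4)·0) + ((-4)·1 − 15·(-15)) + (15·12 − 17·1)| = 1017, so the area is 1017/2.
The number of boundary lattice points is Σ gcd(|Δx|,|Δy|) = gcd(21,3) + gcd(14,9) + gcd(14,15) + gcd(19,16) + gcd(2,11) = 3+1+1+1+1 = 7.
Pick's theorem gives I = A − B/2 + 1 = 1017/2 − 7/2 + 1 = 506, so the closed region contains I + B = 506 + 7 = 513 lattice points.

513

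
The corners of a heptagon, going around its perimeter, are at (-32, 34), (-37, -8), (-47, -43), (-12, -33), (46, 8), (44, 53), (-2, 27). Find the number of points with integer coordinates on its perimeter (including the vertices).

Summing gcd(|Δx|,|Δy|) over the edges gives the boundary count: gcd(5,42) + gcd(10,35) + gcd(35,10) + gcd(58,41) + gcd(2,45) + gcd(46,26) + gcd(30,7) = 1+5+5+1+1+2+1 = 16.

16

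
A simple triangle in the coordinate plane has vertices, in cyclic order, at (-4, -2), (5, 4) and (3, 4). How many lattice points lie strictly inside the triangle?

4

By the shoelace formula, twice the signed area is |[(-4)·4 − 5·(-2)] + [5·4 − 3·4] + [3·(-2) − (-4)·4]| = 12, so the area is 6.
The number of boundary lattice points is Σ gcd(|Δx|,|Δy|) = gcd(9,6) + gcd(2,0) + gcd(7,6) = 3+2+1 = 6.
Pick's theorem gives I = A − B/2 + 1 = 6 − 6/2 + 1 = 4.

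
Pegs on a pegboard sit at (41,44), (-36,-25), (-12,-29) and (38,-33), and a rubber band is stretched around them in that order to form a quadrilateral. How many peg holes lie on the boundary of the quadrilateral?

8

Summing gcd(|Δx|,|Δy|) over the edges gives the boundary count: gcd(77,69) + gcd(24,4) + gcd(50,4) + gcd(3,77) = 1+4+2+1 = 8.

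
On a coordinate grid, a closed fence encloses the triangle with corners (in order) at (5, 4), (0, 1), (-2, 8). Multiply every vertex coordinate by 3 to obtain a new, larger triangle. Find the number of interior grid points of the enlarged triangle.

Using the shoelace formula, 2A = |[5·1 − 0·4] + [0·8 − (-2)·1] + [(-2)·4 − 5·8]| = 41, so the area is 41/2.
The number of boundary lattice points is Σ gcd(|Δx|,|Δy|) = gcd(5,3) + gcd(2,7) + gcd(7,4) = 1+1+1 = 3.
Scaling by 3 multiplies the area by 3² = 9 (so the new area is 184.5) and multiplies the boundary lattice-point count by 3, giving 9.
By Pick's theorem, the interior count of the dilated polygon is 184.5 − 9/2 + 1 = 181.

181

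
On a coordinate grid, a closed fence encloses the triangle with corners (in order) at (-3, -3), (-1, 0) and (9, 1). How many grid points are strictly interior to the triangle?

The shoelace formula gives twice the area as |[(-3)·0 − (-1)·(-3)] + [(-1)·1 − 9·0] + [9·(-3) − (-3)·1]| = 28, so the area is 14.
Along each edge there are gcd(|Δx|,|Δy|)+1 lattice points, so counting each shared vertex once the boundary has gcd(2,3) + gcd(10,1) + gcd(12,4) = 1+1+4 = 6.
By Pick's theorem A = I + B/2 − 1, so I = 14 − 6/2 + 1 = 12.

12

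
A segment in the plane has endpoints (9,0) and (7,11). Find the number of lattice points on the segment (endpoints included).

2

The number of lattice points on a segment between lattice points is gcd(|Δx|,|Δy|) + 1 = gcd(2,11) + 1 = 1 + 1 = 2.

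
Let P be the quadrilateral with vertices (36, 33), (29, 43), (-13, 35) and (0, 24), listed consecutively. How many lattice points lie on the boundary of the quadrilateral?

13

Summing gcd(|Δx|,|Δy|) over the edges gives the boundary count: gcd(7,10) + gcd(42,8) + gcd(13,11) + gcd(36,9) = 1+2+1+9 = 13.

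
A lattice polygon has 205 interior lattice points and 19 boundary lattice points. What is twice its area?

427

By Pick's theorem, A = I + B/2 − 1 = 205 + 19/2 − 1 = 427/2.
Hence 2A = 427.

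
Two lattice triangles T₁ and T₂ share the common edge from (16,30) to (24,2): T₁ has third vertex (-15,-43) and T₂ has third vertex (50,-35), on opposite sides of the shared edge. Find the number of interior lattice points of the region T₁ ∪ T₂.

940

The union is the simple quadrilateral with vertices (16,30), (-15,-43), (24,2), (50,-35) in order.
Using the shoelace formula, 2A = |[16·(-43) − (-15)·30] + [(-15)·2 − 24·(-43)] + [24·(-35) − 50·2] + [50·30 − 16·(-35)]| = 1884, so the area is 942.
The number of boundary lattice points is Σ gcd(|Δx|,|Δy|) = gcd(31,73) + gcd(39,45) + gcd(26,37) + gcd(34,65) = 1+3+1+1 = 6.
By Pick's theorem I = A − B/2 + 1 = 942 − 6/2 + 1 = 940.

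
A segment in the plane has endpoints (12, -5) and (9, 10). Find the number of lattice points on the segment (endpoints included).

4

The number of lattice points on a segment between lattice points is gcd(|Δx|,|Δy|) + 1 = gcd(3,15) + 1 = 3 + 1 = 4.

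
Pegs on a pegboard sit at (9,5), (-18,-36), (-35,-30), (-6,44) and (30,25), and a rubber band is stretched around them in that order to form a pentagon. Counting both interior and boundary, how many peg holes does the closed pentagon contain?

2113

The shoelace formula gives twice the area as |[9·(-36) − (-18)·5] + [(-18)·(-30) − (-35)·(-36)] + [(-35)·44 − (-6)·(-30)] + [(-6)·25 − 30·44] + [30·5 − 9·25]| = 4219, so the area is 4219/2.
The number of boundary lattice points is Σ gcd(|Δx|,|Δy|) = gcd(27,41) + gcd(17,6) + gcd(29,74) + gcd(36,19) + gcd(21,20) = 1+1+1+1+1 = 5.
Pick's theorem gives I = A − B/2 + 1 = 4219/2 − 5/2 + 1 = 2108, so the closed region contains I + B = 2108 + 5 = 2113 lattice points.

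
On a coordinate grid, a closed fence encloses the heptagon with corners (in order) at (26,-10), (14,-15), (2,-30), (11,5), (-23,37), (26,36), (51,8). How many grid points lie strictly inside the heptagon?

By the shoelace formula, twice the signed area is |(26·(-15) − 14·(-10)) + (14·(-30) − 2·(-15)) + (2·5 − 11·(-30)) + (11·37 − (-23)·5) + ((-23)·36 − 26·37) + (26·8 − 51·36) + (51·(-10) − 26·8)| = 3914, so the area is 1957.
Along each edge there are gcd(|Δx|,|Δy|)+1 lattice points, so counting each shared vertex once the boundary has gcd(12,5) + gcd(12,15) + gcd(9,35) + gcd(34,32) + gcd(49,1) + gcd(25,28) + gcd(25,18) = 1+3+1+2+1+1+1 = 10.
Pick's theorem gives I = A − B/2 + 1 = 1957 − 10/2 + 1 = 1953.

1953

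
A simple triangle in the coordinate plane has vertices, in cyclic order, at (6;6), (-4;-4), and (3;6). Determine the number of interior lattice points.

9

By the shoelace formula, twice the signed area is |[6·(-4) − (-4)·6] + [(-4)·6 − 3·(-4)] + [3·6 − 6·6]| = 30, so the area is 15.
Along each edge there are gcd(|Δx|,|Δy|)+1 lattice points, so counting each shared vertex once the boundary has gcd(10,10) + gcd(7,10) + gcd(3,0) = 10+1+3 = 14.
By Pick's theorem A = I + B/2 − 1, so I = 15 − 14/2 + 1 = 9.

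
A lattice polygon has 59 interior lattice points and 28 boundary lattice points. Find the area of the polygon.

72

By Pick's theorem, A = I + B/2 − 1 = 59 + 28/2 − 1 = 72.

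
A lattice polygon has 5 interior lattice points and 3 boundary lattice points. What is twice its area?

By Pick's theorem, A = I + B/2 − 1 = 5 + 3/2 − 1 = 11/2.
Hence 2A = 11.

11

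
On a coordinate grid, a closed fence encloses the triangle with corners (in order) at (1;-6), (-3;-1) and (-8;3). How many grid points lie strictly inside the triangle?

0

The shoelace formula gives twice the area as |[1·(-1) − (-3)·(-6)] + [(-3)·3 − (-8)·(-1)] + [(-8)·(-6) − 1·3]| = 9, so the area is 4.5.
The number of boundary lattice points is Σ gcd(|Δx|,|Δy|) = gcd(4,5) + gcd(5,4) + gcd(9,9) = 1+1+9 = 11.
Pick's theorem gives I = A − B/2 + 1 = 4.5 − 11/2 + 1 = 0.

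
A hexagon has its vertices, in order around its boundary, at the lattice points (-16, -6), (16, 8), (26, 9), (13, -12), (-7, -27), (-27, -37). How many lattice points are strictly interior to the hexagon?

921

Using the shoelace formula, 2A = |((-16)·8 − 16·(-6)) + (16·9 − 26·8) + (26·(-12) − 13·9) + (13·(-27) − (-7)·(-12)) + ((-7)·(-37) − (-27)·(-27)) + ((-27)·(-6) − (-16)·(-37))| = 1860, so the area is 930.
The number of boundary lattice points is Σ gcd(|Δx|,|Δy|) = gcd(32,14) + gcd(10,1) + gcd(13,21) + gcd(20,15) + gcd(20,10) + gcd(11,31) = 2+1+1+5+10+1 = 20.
By Pick's theorem A = I + B/2 − 1, so I = 930 − 20/2 + 1 = 921.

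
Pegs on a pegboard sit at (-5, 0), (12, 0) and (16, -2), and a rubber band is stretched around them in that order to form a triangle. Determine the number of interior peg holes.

8

Using the shoelace formula, 2A = |((-5)·0 − 12·0) + (12·(-2) − 16·0) + (16·0 − (-5)·(-2))| = 34, so the area is 17.
The number of boundary lattice points is Σ gcd(|Δx|,|Δy|) = gcd(17,0) + gcd(4,2) + gcd(21,2) = 17+2+1 = 20.
Pick's theorem gives I = A − B/2 + 1 = 17 − 20/2 + 1 = 8.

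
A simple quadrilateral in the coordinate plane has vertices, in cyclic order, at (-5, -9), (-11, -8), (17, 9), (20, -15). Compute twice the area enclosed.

712

The shoelace formula gives twice the area as |((-5)·(-8) − (-11)·(-9)) + ((-11)·9 − 17·(-8)) + (17·(-15) − 20·9) + (20·(-9) − (-5)·(-15))| = 712, so the area is 356.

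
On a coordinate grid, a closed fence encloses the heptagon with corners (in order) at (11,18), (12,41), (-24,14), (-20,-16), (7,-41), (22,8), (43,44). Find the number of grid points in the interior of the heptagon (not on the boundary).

2419

By the shoelace formula, twice the signed area is |(11·41 − 12·18) + (12·14 − (-24)·41) + ((-24)·(-16) − (-20)·14) + ((-20)·(-41) − 7·(-16)) + (7·8 − 22·(-41)) + (22·44 − 43·8) + (43·18 − 11·44)| = 4855, so the area is 4855/2.
The number of boundary lattice points is Σ gcd(|Δx|,|Δy|) = gcd(1,23) + gcd(36,27) + gcd(4,30) + gcd(27,25) + gcd(15,49) + gcd(21,36) + gcd(32,26) = 1+9+2+1+1+3+2 = 19.
Pick's theorem gives I = A − B/2 + 1 = 4855/2 − 19/2 + 1 = 2419.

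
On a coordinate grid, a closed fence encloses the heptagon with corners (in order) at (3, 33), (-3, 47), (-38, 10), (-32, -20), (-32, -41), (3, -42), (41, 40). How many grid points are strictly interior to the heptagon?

4129

The shoelace formula gives twice the area as |[3·47 − (-3)·33] + [(-3)·10 − (-38)·47] + [(-38)·(-20) − (-32)·10] + [(-32)·(-41) − (-32)·(-20)] + [(-32)·(-42) − 3·(-41)] + [3·40 − 41·(-42)] + [41·33 − 3·40]| = 8290, so the area is 4145.
The number of boundary lattice points is Σ gcd(|Δx|,|Δy|) = gcd(6,14) + gcd(35,37) + gcd(6,30) + gcd(0,21) + gcd(35,1) + gcd(38,82) + gcd(38,7) = 2+1+6+21+1+2+1 = 34.
By Pick's theorem A = I + B/2 − 1, so I = 4145 − 34/2 + 1 = 4129.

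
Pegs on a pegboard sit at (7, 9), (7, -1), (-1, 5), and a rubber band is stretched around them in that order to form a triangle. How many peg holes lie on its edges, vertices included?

16

Along each edge there are gcd(|Δx|,|Δy|)+1 lattice points, so counting each shared vertex once the boundary has gcd(0,10) + gcd(8,6) + gcd(8,4) = 10+2+4 = 16.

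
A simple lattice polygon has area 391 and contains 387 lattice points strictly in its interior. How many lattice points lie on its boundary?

10

Pick's theorem gives A = I + B/2 − 1, so B = 2(A − I + 1) = 2(391 − 387 + 1) = 10.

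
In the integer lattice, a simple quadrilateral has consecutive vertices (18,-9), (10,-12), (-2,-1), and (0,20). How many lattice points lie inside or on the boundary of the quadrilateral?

Using the shoelace formula, 2A = |(18·(-12) − 10·(-9)) + (10·(-1) − (-2)·(-12)) + ((-2)·20 − 0·(-1)) + (0·(-9) − 18·20)| = 560, so the area is 280.
Along each edge there are gcd(|Δx|,|Δy|)+1 lattice points, so counting each shared vertex once the boundary has gcd(8,3) + gcd(12,11) + gcd(2,21) + gcd(18,29) = 1+1+1+1 = 4.
Pick's theorem gives I = A − B/2 + 1 = 280 − 4/2 + 1 = 279, so the closed region contains I + B = 279 + 4 = 283 lattice points.

283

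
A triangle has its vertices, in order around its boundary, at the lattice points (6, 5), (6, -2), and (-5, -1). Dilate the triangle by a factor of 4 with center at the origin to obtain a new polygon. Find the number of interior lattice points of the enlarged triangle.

599

The shoelace formula gives twice the area as |(6·(-2) − 6·5) + (6·(-1) − (-5)·(-2)) + ((-5)·5 − 6·(-1))| = 77, so the area is 38.5.
Summing gcd(|Δx|,|Δy|) over the edges gives the boundary count: gcd(0,7) + gcd(11,1) + gcd(11,6) = 7+1+1 = 9.
Scaling by 4 multiplies the area by 4² = 16 (so the new area is 616) and multiplies the boundary lattice-point count by 4, giving 36.
By Pick's theorem, the interior count of the dilated polygon is 616 − 36/2 + 1 = 599.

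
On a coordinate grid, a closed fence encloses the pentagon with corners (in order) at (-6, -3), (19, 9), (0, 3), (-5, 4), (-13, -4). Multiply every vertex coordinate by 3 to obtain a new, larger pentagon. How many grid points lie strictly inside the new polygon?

712

Using the shoelace formula, 2A = |[(-6)·9 − 19·(-3)] + [19·3 − 0·9] + [0·4 − (-5)·3] + [(-5)·(-4) − (-13)·4] + [(-13)·(-3) − (-6)·(-4)]| = 162, so the area is 81.
Along each edge there are gcd(|Δx|,|Δy|)+1 lattice points, so counting each shared vertex once the boundary has gcd(25,12) + gcd(19,6) + gcd(5,1) + gcd(8,8) + gcd(7,1) = 1+1+1+8+1 = 12.
Scaling by 3 multiplies the area by 3² = 9 (so the new area is 729) and multiplies the boundary lattice-point count by 3, giving 36.
By Pick's theorem, the interior count of the dilated polygon is 729 − 36/2 + 1 = 712.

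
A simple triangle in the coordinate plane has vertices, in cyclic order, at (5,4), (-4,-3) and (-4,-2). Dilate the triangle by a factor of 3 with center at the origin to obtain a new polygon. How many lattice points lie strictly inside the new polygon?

34

The shoelace formula gives twice the area as |(5·(-3) − (-4)·4) + ((-4)·(-2) − (-4)·(-3)) + ((-4)·4 − 5·(-2))| = 9, so the area is 4.5.
Along each edge there are gcd(|Δx|,|Δy|)+1 lattice points, so counting each shared vertex once the boundary has gcd(9,7) + gcd(0,1) + gcd(9,6) = 1+1+3 = 5.
Scaling by 3 multiplies the area by 3² = 9 (so the new area is 40.5) and multiplies the boundary lattice-point count by 3, giving 15.
By Pick's theorem, the interior count of the dilated polygon is 40.5 − 15/2 + 1 = 34.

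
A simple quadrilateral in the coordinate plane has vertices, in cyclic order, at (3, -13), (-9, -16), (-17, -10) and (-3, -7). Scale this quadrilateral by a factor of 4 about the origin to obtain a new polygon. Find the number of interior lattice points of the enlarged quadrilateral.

Using the shoelace formula, 2A = |[3·(-16) − (-9)·(-13)] + [(-9)·(-10) − (-17)·(-16)] + [(-17)·(-7) − (-3)·(-10)] + [(-3)·(-13) − 3·(-7)]| = 198, so the area is 99.
Summing gcd(|Δx|,|Δy|) over the edges gives the boundary count: gcd(12,3) + gcd(8,6) + gcd(14,3) + gcd(6,6) = 3+2+1+6 = 12.
Scaling by 4 multiplies the area by 4² = 16 (so the new area is 1584) and multiplies the boundary lattice-point count by 4, giving 48.
By Pick's theorem, the interior count of the dilated polygon is 1584 − 48/2 + 1 = 1561.

1561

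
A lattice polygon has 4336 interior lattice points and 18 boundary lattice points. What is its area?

Pick's theorem states A = I + B/2 − 1, so A = 4336 + 18/2 − 1 = 4344.

4344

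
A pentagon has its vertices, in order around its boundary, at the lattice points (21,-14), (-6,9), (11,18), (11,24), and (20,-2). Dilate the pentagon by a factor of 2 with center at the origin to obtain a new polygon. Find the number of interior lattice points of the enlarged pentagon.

1543

By the shoelace formula, twice the signed area is |[21·9 − (-6)·(-14)] + [(-6)·18 − 11·9] + [11·24 − 11·18] + [11·(-2) − 20·24] + [20·(-14) − 21·(-2)]| = 776, so the area is 388.
Summing gcd(|Δx|,|Δy|) over the edges gives the boundary count: gcd(27,23) + gcd(17,9) + gcd(0,6) + gcd(9,26) + gcd(1,12) = 1+1+6+1+1 = 10.
Scaling by 2 multiplies the area by 2² = 4 (so the new area is 1552) and multiplies the boundary lattice-point count by 2, giving 20.
By Pick's theorem, the interior count of the dilated polygon is 1552 − 20/2 + 1 = 1543.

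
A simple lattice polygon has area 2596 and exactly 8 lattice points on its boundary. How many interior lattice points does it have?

Pick's theorem A = I + B/2 − 1 rearranges to I = A − B/2 + 1 = 2596 − 8/2 + 1 = 2593.

2593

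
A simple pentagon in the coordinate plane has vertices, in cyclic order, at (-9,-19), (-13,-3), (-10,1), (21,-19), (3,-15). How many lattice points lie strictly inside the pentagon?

267

By the shoelace formula, twice the signed area is |((-9)·(-3) − (-13)·(-19)) + ((-13)·1 − (-10)·(-3)) + ((-10)·(-19) − 21·1) + (21·(-15) − 3·(-19)) + (3·(-19) − (-9)·(-15))| = 544, so the area is 272.
The number of boundary lattice points is Σ gcd(|Δx|,|Δy|) = gcd(4,16) + gcd(3,4) + gcd(31,20) + gcd(18,4) + gcd(12,4) = 4+1+1+2+4 = 12.
Pick's theorem gives I = A − B/2 + 1 = 272 − 12/2 + 1 = 267.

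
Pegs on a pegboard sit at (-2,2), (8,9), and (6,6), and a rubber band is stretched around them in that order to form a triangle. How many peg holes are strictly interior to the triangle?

By the shoelace formula, twice the signed area is |[(-2)·9 − 8·2] + [8·6 − 6·9] + [6·2 − (-2)·6]| = 16, so the area is 8.
Along each edge there are gcd(|Δx|,|Δy|)+1 lattice points, so counting each shared vertex once the boundary has gcd(10,7) + gcd(2,3) + gcd(8,4) = 1+1+4 = 6.
By Pick's theorem A = I + B/2 − 1, so I = 8 − 6/2 + 1 = 6.

6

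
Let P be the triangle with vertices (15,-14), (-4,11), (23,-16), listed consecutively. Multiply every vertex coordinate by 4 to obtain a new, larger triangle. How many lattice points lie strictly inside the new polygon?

1237

Using the shoelace formula, 2A = |[15·11 − (-4)·(-14)] + [(-4)·(-16) − 23·11] + [23·(-14) − 15·(-16)]| = 162, so the area is 81.
Along each edge there are gcd(|Δx|,|Δy|)+1 lattice points, so counting each shared vertex once the boundary has gcd(19,25) + gcd(27,27) + gcd(8,2) = 1+27+2 = 30.
Scaling by 4 multiplies the area by 4² = 16 (so the new area is 1296) and multiplies the boundary lattice-point count by 4, giving 120.
By Pick's theorem, the interior count of the dilated polygon is 1296 − 120/2 + 1 = 1237.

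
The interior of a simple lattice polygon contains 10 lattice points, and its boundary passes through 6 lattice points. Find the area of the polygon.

12

Pick's theorem states A = I + B/2 − 1, so A = 10 + 6/2 − 1 = 12.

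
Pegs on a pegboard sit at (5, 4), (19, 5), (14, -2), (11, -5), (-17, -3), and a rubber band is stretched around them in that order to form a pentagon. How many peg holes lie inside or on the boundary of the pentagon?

194

The shoelace formula gives twice the area as |[5·5 − 19·4] + [19·(-2) − 14·5] + [14·(-5) − 11·(-2)] + [11·(-3) − (-17)·(-5)] + [(-17)·4 − 5·(-3)]| = 378, so the area is 189.
The number of boundary lattice points is Σ gcd(|Δx|,|Δy|) = gcd(14,1) + gcd(5,7) + gcd(3,3) + gcd(28,2) + gcd(22,7) = 1+1+3+2+1 = 8.
Pick's theorem gives I = A − B/2 + 1 = 189 − 8/2 + 1 = 186, so the closed region contains I + B = 186 + 8 = 194 lattice points.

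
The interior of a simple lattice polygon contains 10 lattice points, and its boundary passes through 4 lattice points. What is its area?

By Pick's theorem, A = I + B/2 − 1 = 10 + 4/2 − 1 = 11.

11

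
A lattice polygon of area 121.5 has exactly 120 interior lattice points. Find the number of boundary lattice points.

Pick's theorem gives A = I + B/2 − 1, so B = 2(A − I + 1) = 2(121.5 − 120 + 1) = 5.

5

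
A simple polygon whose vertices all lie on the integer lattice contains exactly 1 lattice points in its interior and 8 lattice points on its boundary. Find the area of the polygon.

Pick's theorem states A = I + B/2 − 1, so A = 1 + 8/2 − 1 = 4.

4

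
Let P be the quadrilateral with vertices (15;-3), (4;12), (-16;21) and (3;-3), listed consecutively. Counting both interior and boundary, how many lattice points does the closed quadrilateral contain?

253

Using the shoelace formula, 2A = |[15·12 − 4·(-3)] + [4·21 − (-16)·12] + [(-16)·(-3) − 3·21] + [3·(-3) − 15·(-3)]| = 489, so the area is 489/2.
The number of boundary lattice points is Σ gcd(|Δx|,|Δy|) = gcd(11,15) + gcd(20,9) + gcd(19,24) + gcd(12,0) = 1+1+1+12 = 15.
Pick's theorem gives I = A − B/2 + 1 = 489/2 − 15/2 + 1 = 238, so the closed region contains I + B = 238 + 15 = 253 lattice points.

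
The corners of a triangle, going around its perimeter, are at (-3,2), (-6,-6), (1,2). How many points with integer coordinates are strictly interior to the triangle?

14

The shoelace formula gives twice the area as |((-3)·(-6) − (-6)·2) + ((-6)·2 − 1·(-6)) + (1·2 − (-3)·2)| = 32, so the area is 16.
Summing gcd(|Δx|,|Δy|) over the edges gives the boundary count: gcd(3,8) + gcd(7,8) + gcd(4,0) = 1+1+4 = 6.
By Pick's theorem A = I + B/2 − 1, so I = 16 − 6/2 + 1 = 14.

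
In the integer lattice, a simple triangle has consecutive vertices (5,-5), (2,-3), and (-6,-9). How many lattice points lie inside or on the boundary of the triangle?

20

Using the shoelace formula, 2A = |[5·(-3) − 2·(-5)] + [2·(-9) − (-6)·(-3)] + [(-6)·(-5) − 5·(-9)]| = 34, so the area is 17.
Along each edge there are gcd(|Δx|,|Δy|)+1 lattice points, so counting each shared vertex once the boundary has gcd(3,2) + gcd(8,6) + gcd(11,4) = 1+2+1 = 4.
Pick's theorem gives I = A − B/2 + 1 = 17 − 4/2 + 1 = 16, so the closed region contains I + B = 16 + 4 = 20 lattice points.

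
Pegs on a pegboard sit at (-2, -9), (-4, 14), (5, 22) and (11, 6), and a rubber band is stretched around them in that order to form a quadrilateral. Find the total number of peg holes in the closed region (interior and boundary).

By the shoelace formula, twice the signed area is |((-2)·14 − (-4)·(-9)) + ((-4)·22 − 5·14) + (5·6 − 11·22) + (11·(-9) − (-2)·6)| = 521, so the area is 521/2.
Summing gcd(|Δx|,|Δy|) over the edges gives the boundary count: gcd(2,23) + gcd(9,8) + gcd(6,16) + gcd(13,15) = 1+1+2+1 = 5.
Pick's theorem gives I = A − B/2 + 1 = 521/2 − 5/2 + 1 = 259, so the closed region contains I + B = 259 + 5 = 264 lattice points.

264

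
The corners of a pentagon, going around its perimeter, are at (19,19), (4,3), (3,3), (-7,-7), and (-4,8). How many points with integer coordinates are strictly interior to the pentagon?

Using the shoelace formula, 2A = |[19·3 − 4·19] + [4·3 − 3·3] + [3·(-7) − (-7)·3] + [(-7)·8 − (-4)·(-7)] + [(-4)·19 − 19·8]| = 328, so the area is 164.
Along each edge there are gcd(|Δx|,|Δy|)+1 lattice points, so counting each shared vertex once the boundary has gcd(15,16) + gcd(1,0) + gcd(10,10) + gcd(3,15) + gcd(23,11) = 1+1+10+3+1 = 16.
By Pick's theorem A = I + B/2 − 1, so I = 164 − 16/2 + 1 = 157.

157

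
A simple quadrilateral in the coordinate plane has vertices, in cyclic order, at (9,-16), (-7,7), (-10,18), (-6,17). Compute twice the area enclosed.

224

The shoelace formula gives twice the area as |[9·7 − (-7)·(-16)] + [(-7)·18 − (-10)·7] + [(-10)·17 − (-6)·18] + [(-6)·(-16) − 9·17]| = 224, so the area is 112.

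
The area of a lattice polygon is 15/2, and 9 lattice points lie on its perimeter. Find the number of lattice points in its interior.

4

Pick's theorem A = I + B/2 − 1 rearranges to I = A − B/2 + 1 = 15/2 − 9/2 + 1 = 4.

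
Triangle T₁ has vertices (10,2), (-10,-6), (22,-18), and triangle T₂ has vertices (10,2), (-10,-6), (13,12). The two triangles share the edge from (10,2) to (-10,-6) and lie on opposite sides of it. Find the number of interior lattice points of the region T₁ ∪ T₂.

332

The union is the simple quadrilateral with vertices (10,2), (22,-18), (-10,-6), (13,12) in order.
By the shoelace formula, twice the signed area is |[10·(-18) − 22·2] + [22·(-6) − (-10)·(-18)] + [(-10)·12 − 13·(-6)] + [13·2 − 10·12]| = 672, so the area is 336.
Summing gcd(|Δx|,|Δy|) over the edges gives the boundary count: gcd(12,20) + gcd(32,12) + gcd(23,18) + gcd(3,10) = 4+4+1+1 = 10.
By Pick's theorem I = A − B/2 + 1 = 336 − 10/2 + 1 = 332.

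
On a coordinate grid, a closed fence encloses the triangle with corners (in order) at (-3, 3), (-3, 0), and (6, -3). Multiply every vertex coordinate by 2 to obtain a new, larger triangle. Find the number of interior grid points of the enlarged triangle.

46

Using the shoelace formula, 2A = |((-3)·0 − (-3)·3) + ((-3)·(-3) − 6·0) + (6·3 − (-3)·(-3))| = 27, so the area is 13.5.
Along each edge there are gcd(|Δx|,|Δy|)+1 lattice points, so counting each shared vertex once the boundary has gcd(0,3) + gcd(9,3) + gcd(9,6) = 3+3+3 = 9.
Scaling by 2 multiplies the area by 2² = 4 (so the new area is 54) and multiplies the boundary lattice-point count by 2, giving 18.
By Pick's theorem, the interior count of the dilated polygon is 54 − 18/2 + 1 = 46.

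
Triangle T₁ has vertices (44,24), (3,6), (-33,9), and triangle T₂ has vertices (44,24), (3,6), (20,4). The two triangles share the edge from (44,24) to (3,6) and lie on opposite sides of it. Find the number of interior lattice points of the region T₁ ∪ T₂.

The union is the simple quadrilateral with vertices (44,24), (-33,9), (3,6), (20,4) in order.
Using the shoelace formula, 2A = |[44·9 − (-33)·24] + [(-33)·6 − 3·9] + [3·4 − 20·6] + [20·24 − 44·4]| = 1159, so the area is 1159/2.
Along each edge there are gcd(|Δx|,|Δy|)+1 lattice points, so counting each shared vertex once the boundary has gcd(77,15) + gcd(36,3) + gcd(17,2) + gcd(24,20) = 1+3+1+4 = 9.
By Pick's theorem I = A − B/2 + 1 = 1159/2 − 9/2 + 1 = 576.

576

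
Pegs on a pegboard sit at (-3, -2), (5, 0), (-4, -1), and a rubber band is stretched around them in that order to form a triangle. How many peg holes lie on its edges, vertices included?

4

Along each edge there are gcd(|Δx|,|Δy|)+1 lattice points, so counting each shared vertex once the boundary has gcd(8,2) + gcd(9,1) + gcd(1,1) = 2+1+1 = 4.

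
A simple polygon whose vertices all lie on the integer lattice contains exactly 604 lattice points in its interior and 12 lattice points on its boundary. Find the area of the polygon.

By Pick's theorem, A = I + B/2 − 1 = 604 + 12/2 − 1 = 609.

609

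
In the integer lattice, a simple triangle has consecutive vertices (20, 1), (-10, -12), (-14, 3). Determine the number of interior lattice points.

250

Using the shoelace formula, 2A = |[20·(-12) − (-10)·1] + [(-10)·3 − (-14)·(-12)] + [(-14)·1 − 20·3]| = 502, so the area is 251.
The number of boundary lattice points is Σ gcd(|Δx|,|Δy|) = gcd(30,13) + gcd(4,15) + gcd(34,2) = 1+1+2 = 4.
By Pick's theorem A = I + B/2 − 1, so I = 251 − 4/2 + 1 = 250.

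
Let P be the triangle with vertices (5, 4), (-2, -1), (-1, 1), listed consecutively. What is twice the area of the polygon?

The shoelace formula gives twice the area as |[5·(-1) − (-2)·4] + [(-2)·1 − (-1)·(-1)] + [(-1)·4 − 5·1]| = 9, so the area is 4.5.

9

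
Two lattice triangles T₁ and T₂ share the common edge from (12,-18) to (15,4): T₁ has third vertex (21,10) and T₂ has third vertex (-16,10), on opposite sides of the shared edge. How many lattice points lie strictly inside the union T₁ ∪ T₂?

The union is the simple quadrilateral with vertices (12,-18), (21,10), (15,4), (-16,10) in order.
The shoelace formula gives twice the area as |(12·10 − 21·(-18)) + (21·4 − 15·10) + (15·10 − (-16)·4) + ((-16)·(-18) − 12·10)| = 814, so the area is 407.
The number of boundary lattice points is Σ gcd(|Δx|,|Δy|) = gcd(9,28) + gcd(6,6) + gcd(31,6) + gcd(28,28) = 1+6+1+28 = 36.
By Pick's theorem I = A − B/2 + 1 = 407 − 36/2 + 1 = 390.

390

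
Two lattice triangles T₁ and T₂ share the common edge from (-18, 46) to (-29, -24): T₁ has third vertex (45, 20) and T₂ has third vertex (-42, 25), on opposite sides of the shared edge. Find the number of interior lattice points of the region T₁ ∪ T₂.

The union is the simple quadrilateral with vertices (-18, 46), (45, 20), (-29, -24), (-42, 25) in order.
The shoelace formula gives twice the area as |[(-18)·20 − 45·46] + [45·(-24) − (-29)·20] + [(-29)·25 − (-42)·(-24)] + [(-42)·46 − (-18)·25]| = 6145, so the area is 3072.5.
Summing gcd(|Δx|,|Δy|) over the edges gives the boundary count: gcd(63,26) + gcd(74,44) + gcd(13,49) + gcd(24,21) = 1+2+1+3 = 7.
By Pick's theorem I = A − B/2 + 1 = 3072.5 − 7/2 + 1 = 3070.

3070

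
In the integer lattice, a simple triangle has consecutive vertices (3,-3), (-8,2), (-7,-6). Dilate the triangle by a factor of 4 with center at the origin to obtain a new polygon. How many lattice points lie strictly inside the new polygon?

Using the shoelace formula, 2A = |[3·2 − (-8)·(-3)] + [(-8)·(-6) − (-7)·2] + [(-7)·(-3) − 3·(-6)]| = 83, so the area is 41.5.
The number of boundary lattice points is Σ gcd(|Δx|,|Δy|) = gcd(11,5) + gcd(1,8) + gcd(10,3) = 1+1+1 = 3.
Scaling by 4 multiplies the area by 4² = 16 (so the new area is 664) and multiplies the boundary lattice-point count by 4, giving 12.
By Pick's theorem, the interior count of the dilated polygon is 664 − 12/2 + 1 = 659.

659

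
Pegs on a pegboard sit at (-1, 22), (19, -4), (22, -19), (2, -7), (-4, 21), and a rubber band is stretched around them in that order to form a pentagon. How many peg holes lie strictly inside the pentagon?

The shoelace formula gives twice the area as |[(-1)·(-4) − 19·22] + [19·(-19) − 22·(-4)] + [22·(-7) − 2·(-19)] + [2·21 − (-4)·(-7)] + [(-4)·22 − (-1)·21]| = 856, so the area is 428.
Summing gcd(|Δx|,|Δy|) over the edges gives the boundary count: gcd(20,26) + gcd(3,15) + gcd(20,12) + gcd(6,28) + gcd(3,1) = 2+3+4+2+1 = 12.
By Pick's theorem A = I + B/2 − 1, so I = 428 − 12/2 + 1 = 423.

423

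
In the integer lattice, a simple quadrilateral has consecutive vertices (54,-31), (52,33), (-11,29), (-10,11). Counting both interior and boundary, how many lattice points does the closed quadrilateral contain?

2579

Using the shoelace formula, 2A = |[54·33 − 52·(-31)] + [52·29 − (-11)·33] + [(-11)·11 − (-10)·29] + [(-10)·(-31) − 54·11]| = 5150, so the area is 2575.
The number of boundary lattice points is Σ gcd(|Δx|,|Δy|) = gcd(2,64) + gcd(63,4) + gcd(1,18) + gcd(64,42) = 2+1+1+2 = 6.
Pick's theorem gives I = A − B/2 + 1 = 2575 − 6/2 + 1 = 2573, so the closed region contains I + B = 2573 + 6 = 2579 lattice points.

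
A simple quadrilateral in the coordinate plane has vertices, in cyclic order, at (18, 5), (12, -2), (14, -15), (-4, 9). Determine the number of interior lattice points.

The shoelace formula gives twice the area as |(18·(-2) − 12·5) + (12·(-15) − 14·(-2)) + (14·9 − (-4)·(-15)) + ((-4)·5 − 18·9)| = 364, so the area is 182.
The number of boundary lattice points is Σ gcd(|Δx|,|Δy|) = gcd(6,7) + gcd(2,13) + gcd(18,24) + gcd(22,4) = 1+1+6+2 = 10.
By Pick's theorem A = I + B/2 − 1, so I = 182 − 10/2 + 1 = 178.

178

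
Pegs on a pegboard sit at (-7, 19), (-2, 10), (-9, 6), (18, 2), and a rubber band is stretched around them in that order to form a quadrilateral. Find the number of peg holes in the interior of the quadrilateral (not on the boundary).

Using the shoelace formula, 2A = |((-7)·10 − (-2)·19) + ((-2)·6 − (-9)·10) + ((-9)·2 − 18·6) + (18·19 − (-7)·2)| = 276, so the area is 138.
Summing gcd(|Δx|,|Δy|) over the edges gives the boundary count: gcd(5,9) + gcd(7,4) + gcd(27,4) + gcd(25,17) = 1+1+1+1 = 4.
By Pick's theorem A = I + B/2 − 1, so I = 138 − 4/2 + 1 = 137.

137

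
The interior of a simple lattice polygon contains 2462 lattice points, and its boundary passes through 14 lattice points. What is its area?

Pick's theorem states A = I + B/2 − 1, so A = 2462 + 14/2 − 1 = 2468.

2468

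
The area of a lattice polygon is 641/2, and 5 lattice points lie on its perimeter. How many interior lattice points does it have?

319

From Pick's theorem, I = A − B/2 + 1 = 641/2 − 5/2 + 1 = 319.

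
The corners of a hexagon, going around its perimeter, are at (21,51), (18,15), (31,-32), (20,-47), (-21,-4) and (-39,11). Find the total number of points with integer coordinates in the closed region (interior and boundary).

Using the shoelace formula, 2A = |[21·15 − 18·51] + [18·(-32) − 31·15] + [31·(-47) − 20·(-32)] + [20·(-4) − (-21)·(-47)] + [(-21)·11 − (-39)·(-4)] + [(-39)·51 − 21·11]| = 6135, so the area is 3067.5.
Along each edge there are gcd(|Δx|,|Δy|)+1 lattice points, so counting each shared vertex once the boundary has gcd(3,36) + gcd(13,47) + gcd(11,15) + gcd(41,43) + gcd(18,15) + gcd(60,40) = 3+1+1+1+3+20 = 29.
Pick's theorem gives I = A − B/2 + 1 = 3067.5 − 29/2 + 1 = 3054, so the closed region contains I + B = 3054 + 29 = 3083 lattice points.

3083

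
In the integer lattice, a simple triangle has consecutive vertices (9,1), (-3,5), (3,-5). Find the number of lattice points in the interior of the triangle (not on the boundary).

43

The shoelace formula gives twice the area as |[9·5 − (-3)·1] + [(-3)·(-5) − 3·5] + [3·1 − 9·(-5)]| = 96, so the area is 48.
Summing gcd(|Δx|,|Δy|) over the edges gives the boundary count: gcd(12,4) + gcd(6,10) + gcd(6,6) = 4+2+6 = 12.
By Pick's theorem A = I + B/2 − 1, so I = 48 − 12/2 + 1 = 43.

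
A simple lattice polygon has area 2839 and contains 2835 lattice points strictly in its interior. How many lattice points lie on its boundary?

Pick's theorem gives A = I + B/2 − 1, so B = 2(A − I + 1) = 2(2839 − 2835 + 1) = 10.

10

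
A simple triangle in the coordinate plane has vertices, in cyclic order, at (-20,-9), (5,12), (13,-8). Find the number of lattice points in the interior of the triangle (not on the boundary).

By the shoelace formula, twice the signed area is |((-20)·12 − 5·(-9)) + (5·(-8) − 13·12) + (13·(-9) − (-20)·(-8))| = 668, so the area is 334.
Along each edge there are gcd(|Δx|,|Δy|)+1 lattice points, so counting each shared vertex once the boundary has gcd(25,21) + gcd(8,20) + gcd(33,1) = 1+4+1 = 6.
By Pick's theorem A = I + B/2 − 1, so I = 334 − 6/2 + 1 = 332.

332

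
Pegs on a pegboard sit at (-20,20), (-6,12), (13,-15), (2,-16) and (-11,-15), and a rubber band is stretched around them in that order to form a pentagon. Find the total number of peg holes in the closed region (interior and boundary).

By the shoelace formula, twice the signed area is |((-20)·12 − (-6)·20) + ((-6)·(-15) − 13·12) + (13·(-16) − 2·(-15)) + (2·(-15) − (-11)·(-16)) + ((-11)·20 − (-20)·(-15))| = 1090, so the area is 545.
Summing gcd(|Δx|,|Δy|) over the edges gives the boundary count: gcd(14,8) + gcd(19,27) + gcd(11,1) + gcd(13,1) + gcd(9,35) = 2+1+1+1+1 = 6.
Pick's theorem gives I = A − B/2 + 1 = 545 − 6/2 + 1 = 543, so the closed region contains I + B = 543 + 6 = 549 lattice points.

549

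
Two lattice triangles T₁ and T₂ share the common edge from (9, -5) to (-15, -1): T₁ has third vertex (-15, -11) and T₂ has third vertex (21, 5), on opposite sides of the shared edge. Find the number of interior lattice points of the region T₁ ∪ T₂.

253

The union is the simple quadrilateral with vertices (9, -5), (-15, -11), (-15, -1), (21, 5) in order.
Using the shoelace formula, 2A = |(9·(-11) − (-15)·(-5)) + ((-15)·(-1) − (-15)·(-11)) + ((-15)·5 − 21·(-1)) + (21·(-5) − 9·5)| = 528, so the area is 264.
Along each edge there are gcd(|Δx|,|Δy|)+1 lattice points, so counting each shared vertex once the boundary has gcd(24,6) + gcd(0,10) + gcd(36,6) + gcd(12,10) = 6+10+6+2 = 24.
By Pick's theorem I = A − B/2 + 1 = 264 − 24/2 + 1 = 253.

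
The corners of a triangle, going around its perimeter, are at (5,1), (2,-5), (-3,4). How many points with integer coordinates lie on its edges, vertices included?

The number of boundary lattice points is Σ gcd(|Δx|,|Δy|) = gcd(3,6) + gcd(5,9) + gcd(8,3) = 3+1+1 = 5.

5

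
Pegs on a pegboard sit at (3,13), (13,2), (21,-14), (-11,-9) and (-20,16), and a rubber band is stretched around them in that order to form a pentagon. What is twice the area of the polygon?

The shoelace formula gives twice the area as |[3·2 − 13·13] + [13·(-14) − 21·2] + [21·(-9) − (-11)·(-14)] + [(-11)·16 − (-20)·(-9)] + [(-20)·13 − 3·16]| = 1394, so the area is 697.

1394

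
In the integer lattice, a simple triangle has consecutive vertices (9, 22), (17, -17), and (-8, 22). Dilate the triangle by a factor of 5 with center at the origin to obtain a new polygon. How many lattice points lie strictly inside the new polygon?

By the shoelace formula, twice the signed area is |(9·(-17) − 17·22) + (17·22 − (-8)·(-17)) + ((-8)·22 − 9·22)| = 663, so the area is 663/2.
The number of boundary lattice points is Σ gcd(|Δx|,|Δy|) = gcd(8,39) + gcd(25,39) + gcd(17,0) = 1+1+17 = 19.
Scaling by 5 multiplies the area by 5² = 25 (so the new area is 16575/2) and multiplies the boundary lattice-point count by 5, giving 95.
By Pick's theorem, the interior count of the dilated polygon is 16575/2 − 95/2 + 1 = 8241.

8241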